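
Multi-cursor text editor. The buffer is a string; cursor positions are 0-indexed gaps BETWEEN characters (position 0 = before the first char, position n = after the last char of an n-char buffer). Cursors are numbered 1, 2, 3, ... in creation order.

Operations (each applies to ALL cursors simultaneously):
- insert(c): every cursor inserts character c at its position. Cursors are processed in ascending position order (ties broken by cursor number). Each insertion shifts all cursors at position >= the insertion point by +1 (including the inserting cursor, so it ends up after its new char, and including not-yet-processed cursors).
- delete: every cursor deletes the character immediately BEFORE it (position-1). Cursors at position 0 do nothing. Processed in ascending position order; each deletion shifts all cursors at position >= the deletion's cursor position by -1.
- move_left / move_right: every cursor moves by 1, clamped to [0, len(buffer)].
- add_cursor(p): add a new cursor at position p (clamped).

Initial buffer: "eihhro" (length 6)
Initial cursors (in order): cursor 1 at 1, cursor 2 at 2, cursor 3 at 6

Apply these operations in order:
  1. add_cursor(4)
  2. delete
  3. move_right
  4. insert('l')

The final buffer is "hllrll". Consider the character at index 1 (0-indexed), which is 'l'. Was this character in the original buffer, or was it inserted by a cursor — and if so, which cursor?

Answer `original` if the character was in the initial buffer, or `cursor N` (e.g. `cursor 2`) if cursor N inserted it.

Answer: cursor 1

Derivation:
After op 1 (add_cursor(4)): buffer="eihhro" (len 6), cursors c1@1 c2@2 c4@4 c3@6, authorship ......
After op 2 (delete): buffer="hr" (len 2), cursors c1@0 c2@0 c4@1 c3@2, authorship ..
After op 3 (move_right): buffer="hr" (len 2), cursors c1@1 c2@1 c3@2 c4@2, authorship ..
After op 4 (insert('l')): buffer="hllrll" (len 6), cursors c1@3 c2@3 c3@6 c4@6, authorship .12.34
Authorship (.=original, N=cursor N): . 1 2 . 3 4
Index 1: author = 1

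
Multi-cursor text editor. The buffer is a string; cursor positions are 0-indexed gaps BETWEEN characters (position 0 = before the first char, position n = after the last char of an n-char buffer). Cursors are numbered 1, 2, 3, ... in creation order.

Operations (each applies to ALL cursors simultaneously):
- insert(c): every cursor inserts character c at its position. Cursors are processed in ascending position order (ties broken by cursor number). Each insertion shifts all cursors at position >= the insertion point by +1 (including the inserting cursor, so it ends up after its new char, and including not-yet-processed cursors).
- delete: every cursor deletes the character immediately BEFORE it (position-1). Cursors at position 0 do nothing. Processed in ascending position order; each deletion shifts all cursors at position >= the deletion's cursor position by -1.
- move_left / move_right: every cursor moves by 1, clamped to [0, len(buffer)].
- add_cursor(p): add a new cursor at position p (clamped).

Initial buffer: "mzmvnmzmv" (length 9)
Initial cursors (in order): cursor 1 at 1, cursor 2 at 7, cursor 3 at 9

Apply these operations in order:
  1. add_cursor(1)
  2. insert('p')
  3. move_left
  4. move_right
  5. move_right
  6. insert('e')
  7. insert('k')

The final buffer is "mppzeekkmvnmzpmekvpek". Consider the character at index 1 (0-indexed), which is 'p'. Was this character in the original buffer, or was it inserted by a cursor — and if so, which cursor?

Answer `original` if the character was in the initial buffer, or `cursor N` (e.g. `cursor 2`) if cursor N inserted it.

Answer: cursor 1

Derivation:
After op 1 (add_cursor(1)): buffer="mzmvnmzmv" (len 9), cursors c1@1 c4@1 c2@7 c3@9, authorship .........
After op 2 (insert('p')): buffer="mppzmvnmzpmvp" (len 13), cursors c1@3 c4@3 c2@10 c3@13, authorship .14......2..3
After op 3 (move_left): buffer="mppzmvnmzpmvp" (len 13), cursors c1@2 c4@2 c2@9 c3@12, authorship .14......2..3
After op 4 (move_right): buffer="mppzmvnmzpmvp" (len 13), cursors c1@3 c4@3 c2@10 c3@13, authorship .14......2..3
After op 5 (move_right): buffer="mppzmvnmzpmvp" (len 13), cursors c1@4 c4@4 c2@11 c3@13, authorship .14......2..3
After op 6 (insert('e')): buffer="mppzeemvnmzpmevpe" (len 17), cursors c1@6 c4@6 c2@14 c3@17, authorship .14.14.....2.2.33
After op 7 (insert('k')): buffer="mppzeekkmvnmzpmekvpek" (len 21), cursors c1@8 c4@8 c2@17 c3@21, authorship .14.1414.....2.22.333
Authorship (.=original, N=cursor N): . 1 4 . 1 4 1 4 . . . . . 2 . 2 2 . 3 3 3
Index 1: author = 1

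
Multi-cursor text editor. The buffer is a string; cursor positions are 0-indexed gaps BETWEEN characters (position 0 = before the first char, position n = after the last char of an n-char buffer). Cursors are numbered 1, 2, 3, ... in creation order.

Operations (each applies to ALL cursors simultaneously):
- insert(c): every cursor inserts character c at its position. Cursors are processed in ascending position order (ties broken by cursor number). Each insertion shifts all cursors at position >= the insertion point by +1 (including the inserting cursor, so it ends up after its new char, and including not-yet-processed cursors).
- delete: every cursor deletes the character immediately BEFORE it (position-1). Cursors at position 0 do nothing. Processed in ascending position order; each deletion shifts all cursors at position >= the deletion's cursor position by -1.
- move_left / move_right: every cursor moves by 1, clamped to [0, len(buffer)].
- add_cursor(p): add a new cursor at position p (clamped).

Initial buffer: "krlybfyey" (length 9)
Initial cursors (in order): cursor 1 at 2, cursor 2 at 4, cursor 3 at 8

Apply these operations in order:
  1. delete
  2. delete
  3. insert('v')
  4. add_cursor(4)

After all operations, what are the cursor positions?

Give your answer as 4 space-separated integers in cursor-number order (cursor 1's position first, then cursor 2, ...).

Answer: 2 2 5 4

Derivation:
After op 1 (delete): buffer="klbfyy" (len 6), cursors c1@1 c2@2 c3@5, authorship ......
After op 2 (delete): buffer="bfy" (len 3), cursors c1@0 c2@0 c3@2, authorship ...
After op 3 (insert('v')): buffer="vvbfvy" (len 6), cursors c1@2 c2@2 c3@5, authorship 12..3.
After op 4 (add_cursor(4)): buffer="vvbfvy" (len 6), cursors c1@2 c2@2 c4@4 c3@5, authorship 12..3.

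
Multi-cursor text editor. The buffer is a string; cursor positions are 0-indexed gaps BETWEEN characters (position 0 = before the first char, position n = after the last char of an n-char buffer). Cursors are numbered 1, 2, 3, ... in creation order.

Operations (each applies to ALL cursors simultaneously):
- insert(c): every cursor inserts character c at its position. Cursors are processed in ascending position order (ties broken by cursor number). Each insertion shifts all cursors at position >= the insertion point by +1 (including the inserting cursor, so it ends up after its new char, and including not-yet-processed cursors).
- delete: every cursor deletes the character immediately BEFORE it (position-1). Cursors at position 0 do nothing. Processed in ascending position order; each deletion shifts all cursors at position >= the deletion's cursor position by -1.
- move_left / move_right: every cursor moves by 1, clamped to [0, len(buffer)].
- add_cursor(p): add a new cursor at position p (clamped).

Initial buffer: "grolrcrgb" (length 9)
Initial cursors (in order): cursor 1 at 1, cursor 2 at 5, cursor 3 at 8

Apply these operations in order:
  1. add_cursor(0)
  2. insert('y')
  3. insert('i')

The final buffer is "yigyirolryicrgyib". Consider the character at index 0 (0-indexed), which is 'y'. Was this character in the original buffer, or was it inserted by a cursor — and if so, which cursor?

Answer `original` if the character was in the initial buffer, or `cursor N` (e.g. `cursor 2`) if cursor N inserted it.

After op 1 (add_cursor(0)): buffer="grolrcrgb" (len 9), cursors c4@0 c1@1 c2@5 c3@8, authorship .........
After op 2 (insert('y')): buffer="ygyrolrycrgyb" (len 13), cursors c4@1 c1@3 c2@8 c3@12, authorship 4.1....2...3.
After op 3 (insert('i')): buffer="yigyirolryicrgyib" (len 17), cursors c4@2 c1@5 c2@11 c3@16, authorship 44.11....22...33.
Authorship (.=original, N=cursor N): 4 4 . 1 1 . . . . 2 2 . . . 3 3 .
Index 0: author = 4

Answer: cursor 4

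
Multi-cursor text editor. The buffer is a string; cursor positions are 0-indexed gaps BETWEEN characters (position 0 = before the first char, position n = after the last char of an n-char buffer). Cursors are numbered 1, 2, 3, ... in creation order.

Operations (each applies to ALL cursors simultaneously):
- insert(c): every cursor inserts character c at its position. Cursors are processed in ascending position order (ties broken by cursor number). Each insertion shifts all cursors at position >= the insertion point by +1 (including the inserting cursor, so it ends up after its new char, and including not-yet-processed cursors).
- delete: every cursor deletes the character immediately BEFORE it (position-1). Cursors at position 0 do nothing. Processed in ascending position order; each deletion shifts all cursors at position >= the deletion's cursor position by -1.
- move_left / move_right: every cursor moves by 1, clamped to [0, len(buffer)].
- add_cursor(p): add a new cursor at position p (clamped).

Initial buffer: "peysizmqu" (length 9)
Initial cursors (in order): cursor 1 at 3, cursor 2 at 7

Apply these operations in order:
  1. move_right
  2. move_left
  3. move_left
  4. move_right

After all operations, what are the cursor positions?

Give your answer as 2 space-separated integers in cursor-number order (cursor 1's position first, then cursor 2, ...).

Answer: 3 7

Derivation:
After op 1 (move_right): buffer="peysizmqu" (len 9), cursors c1@4 c2@8, authorship .........
After op 2 (move_left): buffer="peysizmqu" (len 9), cursors c1@3 c2@7, authorship .........
After op 3 (move_left): buffer="peysizmqu" (len 9), cursors c1@2 c2@6, authorship .........
After op 4 (move_right): buffer="peysizmqu" (len 9), cursors c1@3 c2@7, authorship .........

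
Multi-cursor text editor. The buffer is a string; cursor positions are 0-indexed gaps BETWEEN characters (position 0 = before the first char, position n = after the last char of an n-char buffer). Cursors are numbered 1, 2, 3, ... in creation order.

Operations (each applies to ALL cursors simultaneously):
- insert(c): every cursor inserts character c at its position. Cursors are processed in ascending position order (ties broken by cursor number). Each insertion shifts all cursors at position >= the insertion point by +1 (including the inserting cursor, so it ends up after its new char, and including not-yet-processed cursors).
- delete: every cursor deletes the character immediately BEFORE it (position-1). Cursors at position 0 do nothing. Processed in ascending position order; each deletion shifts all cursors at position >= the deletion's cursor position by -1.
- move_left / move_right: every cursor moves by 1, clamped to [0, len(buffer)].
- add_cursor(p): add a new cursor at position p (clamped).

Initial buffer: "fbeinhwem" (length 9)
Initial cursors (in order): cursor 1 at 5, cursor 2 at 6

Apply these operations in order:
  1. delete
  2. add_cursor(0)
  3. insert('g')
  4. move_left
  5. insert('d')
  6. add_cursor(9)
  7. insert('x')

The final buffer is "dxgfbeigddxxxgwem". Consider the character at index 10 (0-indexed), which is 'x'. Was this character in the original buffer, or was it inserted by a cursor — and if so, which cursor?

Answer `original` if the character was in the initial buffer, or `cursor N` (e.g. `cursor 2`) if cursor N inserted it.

After op 1 (delete): buffer="fbeiwem" (len 7), cursors c1@4 c2@4, authorship .......
After op 2 (add_cursor(0)): buffer="fbeiwem" (len 7), cursors c3@0 c1@4 c2@4, authorship .......
After op 3 (insert('g')): buffer="gfbeiggwem" (len 10), cursors c3@1 c1@7 c2@7, authorship 3....12...
After op 4 (move_left): buffer="gfbeiggwem" (len 10), cursors c3@0 c1@6 c2@6, authorship 3....12...
After op 5 (insert('d')): buffer="dgfbeigddgwem" (len 13), cursors c3@1 c1@9 c2@9, authorship 33....1122...
After op 6 (add_cursor(9)): buffer="dgfbeigddgwem" (len 13), cursors c3@1 c1@9 c2@9 c4@9, authorship 33....1122...
After op 7 (insert('x')): buffer="dxgfbeigddxxxgwem" (len 17), cursors c3@2 c1@13 c2@13 c4@13, authorship 333....1121242...
Authorship (.=original, N=cursor N): 3 3 3 . . . . 1 1 2 1 2 4 2 . . .
Index 10: author = 1

Answer: cursor 1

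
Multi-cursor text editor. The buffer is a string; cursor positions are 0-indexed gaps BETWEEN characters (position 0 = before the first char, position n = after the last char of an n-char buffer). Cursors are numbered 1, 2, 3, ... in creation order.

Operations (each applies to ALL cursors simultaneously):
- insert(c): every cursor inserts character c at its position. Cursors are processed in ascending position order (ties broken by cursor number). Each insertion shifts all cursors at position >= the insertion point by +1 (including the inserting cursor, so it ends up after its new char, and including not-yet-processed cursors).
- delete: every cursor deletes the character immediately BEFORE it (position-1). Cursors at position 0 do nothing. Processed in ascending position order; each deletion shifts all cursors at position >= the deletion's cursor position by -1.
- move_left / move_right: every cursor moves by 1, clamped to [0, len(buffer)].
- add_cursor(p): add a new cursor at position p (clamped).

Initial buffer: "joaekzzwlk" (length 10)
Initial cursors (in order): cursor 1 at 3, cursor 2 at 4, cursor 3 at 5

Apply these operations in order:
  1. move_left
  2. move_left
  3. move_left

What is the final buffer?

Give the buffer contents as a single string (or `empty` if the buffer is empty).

Answer: joaekzzwlk

Derivation:
After op 1 (move_left): buffer="joaekzzwlk" (len 10), cursors c1@2 c2@3 c3@4, authorship ..........
After op 2 (move_left): buffer="joaekzzwlk" (len 10), cursors c1@1 c2@2 c3@3, authorship ..........
After op 3 (move_left): buffer="joaekzzwlk" (len 10), cursors c1@0 c2@1 c3@2, authorship ..........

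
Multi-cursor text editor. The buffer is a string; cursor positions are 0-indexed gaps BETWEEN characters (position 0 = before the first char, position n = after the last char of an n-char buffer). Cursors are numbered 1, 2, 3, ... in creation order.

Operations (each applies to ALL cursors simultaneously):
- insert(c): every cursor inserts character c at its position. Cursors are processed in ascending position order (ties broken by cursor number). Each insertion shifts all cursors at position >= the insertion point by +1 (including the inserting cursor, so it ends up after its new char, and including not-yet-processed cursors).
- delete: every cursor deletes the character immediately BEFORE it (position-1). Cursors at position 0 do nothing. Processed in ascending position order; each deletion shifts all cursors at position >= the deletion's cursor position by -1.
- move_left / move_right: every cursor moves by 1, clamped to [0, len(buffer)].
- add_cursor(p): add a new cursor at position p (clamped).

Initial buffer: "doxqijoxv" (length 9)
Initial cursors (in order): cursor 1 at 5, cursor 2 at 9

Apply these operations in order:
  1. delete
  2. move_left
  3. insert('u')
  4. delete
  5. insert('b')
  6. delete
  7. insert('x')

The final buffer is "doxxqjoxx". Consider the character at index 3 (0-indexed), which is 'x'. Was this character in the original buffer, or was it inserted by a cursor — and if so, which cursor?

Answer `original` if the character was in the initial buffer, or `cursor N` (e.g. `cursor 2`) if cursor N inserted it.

Answer: cursor 1

Derivation:
After op 1 (delete): buffer="doxqjox" (len 7), cursors c1@4 c2@7, authorship .......
After op 2 (move_left): buffer="doxqjox" (len 7), cursors c1@3 c2@6, authorship .......
After op 3 (insert('u')): buffer="doxuqjoux" (len 9), cursors c1@4 c2@8, authorship ...1...2.
After op 4 (delete): buffer="doxqjox" (len 7), cursors c1@3 c2@6, authorship .......
After op 5 (insert('b')): buffer="doxbqjobx" (len 9), cursors c1@4 c2@8, authorship ...1...2.
After op 6 (delete): buffer="doxqjox" (len 7), cursors c1@3 c2@6, authorship .......
After op 7 (insert('x')): buffer="doxxqjoxx" (len 9), cursors c1@4 c2@8, authorship ...1...2.
Authorship (.=original, N=cursor N): . . . 1 . . . 2 .
Index 3: author = 1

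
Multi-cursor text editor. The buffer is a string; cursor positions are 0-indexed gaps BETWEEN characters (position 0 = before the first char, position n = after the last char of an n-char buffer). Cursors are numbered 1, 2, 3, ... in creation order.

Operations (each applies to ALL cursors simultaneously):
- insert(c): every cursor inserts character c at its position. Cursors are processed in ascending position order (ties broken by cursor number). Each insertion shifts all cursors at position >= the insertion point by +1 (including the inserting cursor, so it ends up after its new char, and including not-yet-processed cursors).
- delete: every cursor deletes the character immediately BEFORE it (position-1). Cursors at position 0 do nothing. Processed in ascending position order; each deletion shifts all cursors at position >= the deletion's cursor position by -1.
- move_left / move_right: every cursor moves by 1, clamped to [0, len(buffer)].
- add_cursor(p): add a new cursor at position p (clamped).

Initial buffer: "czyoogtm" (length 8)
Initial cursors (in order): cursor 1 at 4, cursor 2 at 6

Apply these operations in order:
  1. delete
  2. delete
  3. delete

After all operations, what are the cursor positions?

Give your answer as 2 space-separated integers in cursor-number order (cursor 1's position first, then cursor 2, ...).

Answer: 0 0

Derivation:
After op 1 (delete): buffer="czyotm" (len 6), cursors c1@3 c2@4, authorship ......
After op 2 (delete): buffer="cztm" (len 4), cursors c1@2 c2@2, authorship ....
After op 3 (delete): buffer="tm" (len 2), cursors c1@0 c2@0, authorship ..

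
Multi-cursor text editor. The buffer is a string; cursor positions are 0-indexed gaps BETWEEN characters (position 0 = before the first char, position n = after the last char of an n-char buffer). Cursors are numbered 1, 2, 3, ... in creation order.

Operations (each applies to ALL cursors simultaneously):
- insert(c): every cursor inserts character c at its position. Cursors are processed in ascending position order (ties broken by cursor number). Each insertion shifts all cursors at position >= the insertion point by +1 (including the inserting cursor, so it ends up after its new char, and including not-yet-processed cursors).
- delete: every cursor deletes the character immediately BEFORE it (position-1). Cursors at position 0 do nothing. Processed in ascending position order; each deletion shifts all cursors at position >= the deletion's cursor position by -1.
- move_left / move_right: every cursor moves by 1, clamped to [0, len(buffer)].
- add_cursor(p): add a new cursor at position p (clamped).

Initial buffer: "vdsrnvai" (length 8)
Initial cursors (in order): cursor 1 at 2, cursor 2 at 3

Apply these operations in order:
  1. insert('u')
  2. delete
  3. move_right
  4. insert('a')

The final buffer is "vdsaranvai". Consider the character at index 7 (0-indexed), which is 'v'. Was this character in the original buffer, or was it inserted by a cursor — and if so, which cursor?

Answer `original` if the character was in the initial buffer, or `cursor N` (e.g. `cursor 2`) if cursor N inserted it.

Answer: original

Derivation:
After op 1 (insert('u')): buffer="vdusurnvai" (len 10), cursors c1@3 c2@5, authorship ..1.2.....
After op 2 (delete): buffer="vdsrnvai" (len 8), cursors c1@2 c2@3, authorship ........
After op 3 (move_right): buffer="vdsrnvai" (len 8), cursors c1@3 c2@4, authorship ........
After op 4 (insert('a')): buffer="vdsaranvai" (len 10), cursors c1@4 c2@6, authorship ...1.2....
Authorship (.=original, N=cursor N): . . . 1 . 2 . . . .
Index 7: author = original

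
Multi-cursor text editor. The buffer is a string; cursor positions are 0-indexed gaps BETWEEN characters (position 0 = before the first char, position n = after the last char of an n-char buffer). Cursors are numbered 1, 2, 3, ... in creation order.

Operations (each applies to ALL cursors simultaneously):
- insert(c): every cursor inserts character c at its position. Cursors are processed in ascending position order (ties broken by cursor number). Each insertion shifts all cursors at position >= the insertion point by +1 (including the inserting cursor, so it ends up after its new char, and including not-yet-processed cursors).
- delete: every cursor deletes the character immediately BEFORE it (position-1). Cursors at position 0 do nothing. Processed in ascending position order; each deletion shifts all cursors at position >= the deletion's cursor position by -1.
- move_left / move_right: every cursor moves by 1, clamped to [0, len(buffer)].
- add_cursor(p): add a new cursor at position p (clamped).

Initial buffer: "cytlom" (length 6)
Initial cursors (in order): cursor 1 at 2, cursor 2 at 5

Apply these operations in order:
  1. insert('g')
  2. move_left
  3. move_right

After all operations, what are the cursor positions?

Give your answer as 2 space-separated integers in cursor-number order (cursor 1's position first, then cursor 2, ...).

Answer: 3 7

Derivation:
After op 1 (insert('g')): buffer="cygtlogm" (len 8), cursors c1@3 c2@7, authorship ..1...2.
After op 2 (move_left): buffer="cygtlogm" (len 8), cursors c1@2 c2@6, authorship ..1...2.
After op 3 (move_right): buffer="cygtlogm" (len 8), cursors c1@3 c2@7, authorship ..1...2.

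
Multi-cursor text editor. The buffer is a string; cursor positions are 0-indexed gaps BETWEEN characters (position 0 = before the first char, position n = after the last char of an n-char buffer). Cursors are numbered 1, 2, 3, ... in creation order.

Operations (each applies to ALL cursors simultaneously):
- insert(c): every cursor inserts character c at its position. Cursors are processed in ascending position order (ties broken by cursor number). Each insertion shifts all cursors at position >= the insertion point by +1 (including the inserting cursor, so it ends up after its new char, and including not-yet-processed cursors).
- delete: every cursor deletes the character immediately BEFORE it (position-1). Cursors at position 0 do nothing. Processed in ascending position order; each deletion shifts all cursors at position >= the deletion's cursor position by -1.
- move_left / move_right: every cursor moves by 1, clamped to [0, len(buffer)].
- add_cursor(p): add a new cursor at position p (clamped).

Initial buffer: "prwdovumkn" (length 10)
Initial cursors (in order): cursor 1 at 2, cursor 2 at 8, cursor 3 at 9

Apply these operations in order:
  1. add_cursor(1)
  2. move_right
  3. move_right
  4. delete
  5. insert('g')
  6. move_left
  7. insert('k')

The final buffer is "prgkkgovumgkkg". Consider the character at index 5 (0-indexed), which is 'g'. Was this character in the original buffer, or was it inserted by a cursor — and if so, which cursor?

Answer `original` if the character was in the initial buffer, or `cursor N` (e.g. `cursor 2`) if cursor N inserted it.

Answer: cursor 4

Derivation:
After op 1 (add_cursor(1)): buffer="prwdovumkn" (len 10), cursors c4@1 c1@2 c2@8 c3@9, authorship ..........
After op 2 (move_right): buffer="prwdovumkn" (len 10), cursors c4@2 c1@3 c2@9 c3@10, authorship ..........
After op 3 (move_right): buffer="prwdovumkn" (len 10), cursors c4@3 c1@4 c2@10 c3@10, authorship ..........
After op 4 (delete): buffer="provum" (len 6), cursors c1@2 c4@2 c2@6 c3@6, authorship ......
After op 5 (insert('g')): buffer="prggovumgg" (len 10), cursors c1@4 c4@4 c2@10 c3@10, authorship ..14....23
After op 6 (move_left): buffer="prggovumgg" (len 10), cursors c1@3 c4@3 c2@9 c3@9, authorship ..14....23
After op 7 (insert('k')): buffer="prgkkgovumgkkg" (len 14), cursors c1@5 c4@5 c2@13 c3@13, authorship ..1144....2233
Authorship (.=original, N=cursor N): . . 1 1 4 4 . . . . 2 2 3 3
Index 5: author = 4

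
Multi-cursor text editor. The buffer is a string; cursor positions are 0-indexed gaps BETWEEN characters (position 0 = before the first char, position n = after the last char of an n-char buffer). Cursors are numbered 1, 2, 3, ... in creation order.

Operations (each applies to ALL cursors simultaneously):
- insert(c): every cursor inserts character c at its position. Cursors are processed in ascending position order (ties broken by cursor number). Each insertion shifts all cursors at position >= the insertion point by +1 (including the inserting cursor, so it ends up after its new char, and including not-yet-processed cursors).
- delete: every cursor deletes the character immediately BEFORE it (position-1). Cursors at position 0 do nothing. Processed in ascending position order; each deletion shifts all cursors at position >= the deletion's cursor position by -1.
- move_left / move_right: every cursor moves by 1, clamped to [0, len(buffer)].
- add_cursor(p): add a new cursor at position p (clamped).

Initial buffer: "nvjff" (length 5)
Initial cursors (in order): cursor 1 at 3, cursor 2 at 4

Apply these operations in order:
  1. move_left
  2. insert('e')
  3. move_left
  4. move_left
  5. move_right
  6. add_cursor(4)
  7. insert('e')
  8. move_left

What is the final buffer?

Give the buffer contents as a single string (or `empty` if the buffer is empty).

Answer: nveejeeeff

Derivation:
After op 1 (move_left): buffer="nvjff" (len 5), cursors c1@2 c2@3, authorship .....
After op 2 (insert('e')): buffer="nvejeff" (len 7), cursors c1@3 c2@5, authorship ..1.2..
After op 3 (move_left): buffer="nvejeff" (len 7), cursors c1@2 c2@4, authorship ..1.2..
After op 4 (move_left): buffer="nvejeff" (len 7), cursors c1@1 c2@3, authorship ..1.2..
After op 5 (move_right): buffer="nvejeff" (len 7), cursors c1@2 c2@4, authorship ..1.2..
After op 6 (add_cursor(4)): buffer="nvejeff" (len 7), cursors c1@2 c2@4 c3@4, authorship ..1.2..
After op 7 (insert('e')): buffer="nveejeeeff" (len 10), cursors c1@3 c2@7 c3@7, authorship ..11.232..
After op 8 (move_left): buffer="nveejeeeff" (len 10), cursors c1@2 c2@6 c3@6, authorship ..11.232..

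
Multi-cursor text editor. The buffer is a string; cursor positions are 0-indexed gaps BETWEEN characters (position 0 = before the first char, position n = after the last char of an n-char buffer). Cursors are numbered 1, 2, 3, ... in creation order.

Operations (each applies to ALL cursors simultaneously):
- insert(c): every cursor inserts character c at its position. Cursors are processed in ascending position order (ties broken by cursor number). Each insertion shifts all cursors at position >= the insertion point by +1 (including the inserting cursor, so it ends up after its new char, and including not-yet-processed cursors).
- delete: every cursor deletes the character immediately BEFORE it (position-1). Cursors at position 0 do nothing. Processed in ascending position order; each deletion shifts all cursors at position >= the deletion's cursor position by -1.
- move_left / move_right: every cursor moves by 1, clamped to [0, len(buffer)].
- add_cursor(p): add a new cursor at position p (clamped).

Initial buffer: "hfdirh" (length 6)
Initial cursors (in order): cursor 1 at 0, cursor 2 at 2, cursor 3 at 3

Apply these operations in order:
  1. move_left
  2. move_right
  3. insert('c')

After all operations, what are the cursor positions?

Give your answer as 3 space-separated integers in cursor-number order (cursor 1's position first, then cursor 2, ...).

Answer: 2 4 6

Derivation:
After op 1 (move_left): buffer="hfdirh" (len 6), cursors c1@0 c2@1 c3@2, authorship ......
After op 2 (move_right): buffer="hfdirh" (len 6), cursors c1@1 c2@2 c3@3, authorship ......
After op 3 (insert('c')): buffer="hcfcdcirh" (len 9), cursors c1@2 c2@4 c3@6, authorship .1.2.3...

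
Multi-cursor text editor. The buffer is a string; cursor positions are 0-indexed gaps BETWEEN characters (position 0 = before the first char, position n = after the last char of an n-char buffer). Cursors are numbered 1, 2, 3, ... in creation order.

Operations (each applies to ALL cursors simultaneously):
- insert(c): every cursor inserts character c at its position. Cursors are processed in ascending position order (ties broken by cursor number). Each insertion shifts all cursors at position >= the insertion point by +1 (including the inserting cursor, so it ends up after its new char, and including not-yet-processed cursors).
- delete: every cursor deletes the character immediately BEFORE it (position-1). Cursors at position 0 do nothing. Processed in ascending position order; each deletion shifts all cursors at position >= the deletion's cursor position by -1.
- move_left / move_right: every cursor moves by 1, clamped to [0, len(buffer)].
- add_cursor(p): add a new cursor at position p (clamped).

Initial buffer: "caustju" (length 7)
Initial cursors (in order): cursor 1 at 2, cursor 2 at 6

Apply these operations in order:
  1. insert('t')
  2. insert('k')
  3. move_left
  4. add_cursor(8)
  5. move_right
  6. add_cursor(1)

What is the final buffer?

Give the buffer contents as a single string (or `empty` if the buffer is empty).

Answer: catkustjtku

Derivation:
After op 1 (insert('t')): buffer="catustjtu" (len 9), cursors c1@3 c2@8, authorship ..1....2.
After op 2 (insert('k')): buffer="catkustjtku" (len 11), cursors c1@4 c2@10, authorship ..11....22.
After op 3 (move_left): buffer="catkustjtku" (len 11), cursors c1@3 c2@9, authorship ..11....22.
After op 4 (add_cursor(8)): buffer="catkustjtku" (len 11), cursors c1@3 c3@8 c2@9, authorship ..11....22.
After op 5 (move_right): buffer="catkustjtku" (len 11), cursors c1@4 c3@9 c2@10, authorship ..11....22.
After op 6 (add_cursor(1)): buffer="catkustjtku" (len 11), cursors c4@1 c1@4 c3@9 c2@10, authorship ..11....22.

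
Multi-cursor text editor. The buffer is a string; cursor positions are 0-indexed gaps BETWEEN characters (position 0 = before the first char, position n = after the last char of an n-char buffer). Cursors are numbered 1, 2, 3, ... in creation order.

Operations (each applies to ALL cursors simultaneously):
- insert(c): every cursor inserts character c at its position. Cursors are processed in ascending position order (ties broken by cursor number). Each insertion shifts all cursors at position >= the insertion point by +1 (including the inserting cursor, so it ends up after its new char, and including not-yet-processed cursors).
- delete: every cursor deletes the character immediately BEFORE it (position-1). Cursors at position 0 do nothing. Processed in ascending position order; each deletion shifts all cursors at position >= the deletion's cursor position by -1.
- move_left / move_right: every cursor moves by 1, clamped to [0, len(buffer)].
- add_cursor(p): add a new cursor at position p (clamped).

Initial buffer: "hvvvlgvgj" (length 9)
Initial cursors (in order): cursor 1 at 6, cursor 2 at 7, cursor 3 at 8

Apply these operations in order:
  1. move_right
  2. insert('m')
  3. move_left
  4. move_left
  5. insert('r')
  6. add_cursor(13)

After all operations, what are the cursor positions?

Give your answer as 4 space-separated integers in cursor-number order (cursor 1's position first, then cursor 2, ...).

Answer: 7 10 13 13

Derivation:
After op 1 (move_right): buffer="hvvvlgvgj" (len 9), cursors c1@7 c2@8 c3@9, authorship .........
After op 2 (insert('m')): buffer="hvvvlgvmgmjm" (len 12), cursors c1@8 c2@10 c3@12, authorship .......1.2.3
After op 3 (move_left): buffer="hvvvlgvmgmjm" (len 12), cursors c1@7 c2@9 c3@11, authorship .......1.2.3
After op 4 (move_left): buffer="hvvvlgvmgmjm" (len 12), cursors c1@6 c2@8 c3@10, authorship .......1.2.3
After op 5 (insert('r')): buffer="hvvvlgrvmrgmrjm" (len 15), cursors c1@7 c2@10 c3@13, authorship ......1.12.23.3
After op 6 (add_cursor(13)): buffer="hvvvlgrvmrgmrjm" (len 15), cursors c1@7 c2@10 c3@13 c4@13, authorship ......1.12.23.3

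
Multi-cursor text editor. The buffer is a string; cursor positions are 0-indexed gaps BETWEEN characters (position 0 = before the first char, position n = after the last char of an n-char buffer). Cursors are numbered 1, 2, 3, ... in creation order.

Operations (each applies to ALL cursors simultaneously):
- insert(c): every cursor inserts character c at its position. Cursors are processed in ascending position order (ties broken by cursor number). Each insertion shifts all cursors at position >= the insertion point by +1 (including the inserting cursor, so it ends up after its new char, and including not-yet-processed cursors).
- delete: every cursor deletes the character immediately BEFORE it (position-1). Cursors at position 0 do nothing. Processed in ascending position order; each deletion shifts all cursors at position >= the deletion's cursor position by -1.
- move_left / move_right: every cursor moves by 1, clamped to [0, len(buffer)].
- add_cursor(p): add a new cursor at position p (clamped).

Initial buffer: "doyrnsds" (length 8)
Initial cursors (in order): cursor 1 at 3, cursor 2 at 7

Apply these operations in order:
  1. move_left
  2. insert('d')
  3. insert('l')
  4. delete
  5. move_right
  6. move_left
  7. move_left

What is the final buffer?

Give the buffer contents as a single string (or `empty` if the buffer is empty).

Answer: dodyrnsdds

Derivation:
After op 1 (move_left): buffer="doyrnsds" (len 8), cursors c1@2 c2@6, authorship ........
After op 2 (insert('d')): buffer="dodyrnsdds" (len 10), cursors c1@3 c2@8, authorship ..1....2..
After op 3 (insert('l')): buffer="dodlyrnsdlds" (len 12), cursors c1@4 c2@10, authorship ..11....22..
After op 4 (delete): buffer="dodyrnsdds" (len 10), cursors c1@3 c2@8, authorship ..1....2..
After op 5 (move_right): buffer="dodyrnsdds" (len 10), cursors c1@4 c2@9, authorship ..1....2..
After op 6 (move_left): buffer="dodyrnsdds" (len 10), cursors c1@3 c2@8, authorship ..1....2..
After op 7 (move_left): buffer="dodyrnsdds" (len 10), cursors c1@2 c2@7, authorship ..1....2..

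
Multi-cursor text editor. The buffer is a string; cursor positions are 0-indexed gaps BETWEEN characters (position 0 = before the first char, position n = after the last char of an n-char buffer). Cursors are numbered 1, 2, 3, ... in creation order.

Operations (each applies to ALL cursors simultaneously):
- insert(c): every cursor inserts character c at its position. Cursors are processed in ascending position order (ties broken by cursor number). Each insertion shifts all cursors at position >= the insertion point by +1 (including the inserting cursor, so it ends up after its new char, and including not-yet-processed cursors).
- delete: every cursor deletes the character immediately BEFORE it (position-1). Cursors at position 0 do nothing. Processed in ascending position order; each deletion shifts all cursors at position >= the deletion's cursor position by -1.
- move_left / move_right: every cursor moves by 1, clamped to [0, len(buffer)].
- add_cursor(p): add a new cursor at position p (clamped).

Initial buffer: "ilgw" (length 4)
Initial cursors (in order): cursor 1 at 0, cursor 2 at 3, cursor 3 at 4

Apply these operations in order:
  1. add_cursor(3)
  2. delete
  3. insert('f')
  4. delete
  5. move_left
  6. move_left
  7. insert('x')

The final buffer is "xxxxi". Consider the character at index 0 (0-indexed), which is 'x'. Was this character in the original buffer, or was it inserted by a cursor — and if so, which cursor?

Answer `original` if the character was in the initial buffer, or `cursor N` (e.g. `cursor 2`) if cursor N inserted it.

After op 1 (add_cursor(3)): buffer="ilgw" (len 4), cursors c1@0 c2@3 c4@3 c3@4, authorship ....
After op 2 (delete): buffer="i" (len 1), cursors c1@0 c2@1 c3@1 c4@1, authorship .
After op 3 (insert('f')): buffer="fifff" (len 5), cursors c1@1 c2@5 c3@5 c4@5, authorship 1.234
After op 4 (delete): buffer="i" (len 1), cursors c1@0 c2@1 c3@1 c4@1, authorship .
After op 5 (move_left): buffer="i" (len 1), cursors c1@0 c2@0 c3@0 c4@0, authorship .
After op 6 (move_left): buffer="i" (len 1), cursors c1@0 c2@0 c3@0 c4@0, authorship .
After op 7 (insert('x')): buffer="xxxxi" (len 5), cursors c1@4 c2@4 c3@4 c4@4, authorship 1234.
Authorship (.=original, N=cursor N): 1 2 3 4 .
Index 0: author = 1

Answer: cursor 1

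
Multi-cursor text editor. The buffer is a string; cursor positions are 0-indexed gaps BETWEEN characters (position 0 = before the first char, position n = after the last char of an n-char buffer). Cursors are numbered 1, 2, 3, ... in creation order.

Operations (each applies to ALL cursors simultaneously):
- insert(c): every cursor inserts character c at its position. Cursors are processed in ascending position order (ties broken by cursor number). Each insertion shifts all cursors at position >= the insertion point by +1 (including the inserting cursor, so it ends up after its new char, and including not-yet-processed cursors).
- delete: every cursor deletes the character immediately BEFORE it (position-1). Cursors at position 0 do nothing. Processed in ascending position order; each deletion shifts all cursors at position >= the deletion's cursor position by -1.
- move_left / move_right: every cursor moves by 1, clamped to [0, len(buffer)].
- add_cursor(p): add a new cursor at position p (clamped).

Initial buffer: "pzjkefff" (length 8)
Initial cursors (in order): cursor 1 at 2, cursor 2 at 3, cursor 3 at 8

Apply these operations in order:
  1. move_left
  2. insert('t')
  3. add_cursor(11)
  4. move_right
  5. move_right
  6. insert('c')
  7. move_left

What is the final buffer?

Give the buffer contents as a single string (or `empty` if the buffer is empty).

After op 1 (move_left): buffer="pzjkefff" (len 8), cursors c1@1 c2@2 c3@7, authorship ........
After op 2 (insert('t')): buffer="ptztjkefftf" (len 11), cursors c1@2 c2@4 c3@10, authorship .1.2.....3.
After op 3 (add_cursor(11)): buffer="ptztjkefftf" (len 11), cursors c1@2 c2@4 c3@10 c4@11, authorship .1.2.....3.
After op 4 (move_right): buffer="ptztjkefftf" (len 11), cursors c1@3 c2@5 c3@11 c4@11, authorship .1.2.....3.
After op 5 (move_right): buffer="ptztjkefftf" (len 11), cursors c1@4 c2@6 c3@11 c4@11, authorship .1.2.....3.
After op 6 (insert('c')): buffer="ptztcjkcefftfcc" (len 15), cursors c1@5 c2@8 c3@15 c4@15, authorship .1.21..2...3.34
After op 7 (move_left): buffer="ptztcjkcefftfcc" (len 15), cursors c1@4 c2@7 c3@14 c4@14, authorship .1.21..2...3.34

Answer: ptztcjkcefftfcc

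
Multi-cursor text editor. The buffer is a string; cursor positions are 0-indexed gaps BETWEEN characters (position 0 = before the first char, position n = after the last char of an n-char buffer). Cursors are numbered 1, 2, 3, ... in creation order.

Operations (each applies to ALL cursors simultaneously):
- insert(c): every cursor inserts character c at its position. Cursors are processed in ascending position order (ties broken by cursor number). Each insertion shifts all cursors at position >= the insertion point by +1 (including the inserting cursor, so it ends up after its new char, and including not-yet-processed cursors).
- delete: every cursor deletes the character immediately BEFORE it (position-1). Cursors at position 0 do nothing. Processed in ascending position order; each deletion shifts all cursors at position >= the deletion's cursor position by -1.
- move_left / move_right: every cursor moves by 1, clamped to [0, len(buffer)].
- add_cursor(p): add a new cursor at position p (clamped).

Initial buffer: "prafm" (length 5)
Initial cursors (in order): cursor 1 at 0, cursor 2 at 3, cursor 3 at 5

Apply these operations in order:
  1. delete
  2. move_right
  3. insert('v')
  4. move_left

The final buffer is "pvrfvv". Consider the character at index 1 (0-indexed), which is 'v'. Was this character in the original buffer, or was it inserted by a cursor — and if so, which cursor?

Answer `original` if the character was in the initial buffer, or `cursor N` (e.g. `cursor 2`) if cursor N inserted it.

After op 1 (delete): buffer="prf" (len 3), cursors c1@0 c2@2 c3@3, authorship ...
After op 2 (move_right): buffer="prf" (len 3), cursors c1@1 c2@3 c3@3, authorship ...
After op 3 (insert('v')): buffer="pvrfvv" (len 6), cursors c1@2 c2@6 c3@6, authorship .1..23
After op 4 (move_left): buffer="pvrfvv" (len 6), cursors c1@1 c2@5 c3@5, authorship .1..23
Authorship (.=original, N=cursor N): . 1 . . 2 3
Index 1: author = 1

Answer: cursor 1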